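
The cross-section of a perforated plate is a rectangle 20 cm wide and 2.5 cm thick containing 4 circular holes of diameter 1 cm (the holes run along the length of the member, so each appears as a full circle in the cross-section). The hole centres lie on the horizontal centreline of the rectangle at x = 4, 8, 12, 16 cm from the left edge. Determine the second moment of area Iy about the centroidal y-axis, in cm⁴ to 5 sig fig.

Treat the section as a set of non-overlapping primitives; coordinates are from the bounding-box lower-left.
Plate: 20 × 2.5, A = 50 cm², x = 10 cm, Ī = 1666.667 cm⁴.
Hole 1 (subtracted): ⌀1, A = 0.7853982 cm², x = 4 cm, Ī = 0.04908739 cm⁴.
Hole 2 (subtracted): ⌀1, A = 0.7853982 cm², x = 8 cm, Ī = 0.04908739 cm⁴.
Hole 3 (subtracted): ⌀1, A = 0.7853982 cm², x = 12 cm, Ī = 0.04908739 cm⁴.
Hole 4 (subtracted): ⌀1, A = 0.7853982 cm², x = 16 cm, Ī = 0.04908739 cm⁴.
By symmetry the centroid is at mid-width, x̄ = 10 cm.
Transfer each piece to the centroidal y-axis using Ī + A·d² with d = x − 10:
  plate: d = 0 cm → contributes +1666.667 cm⁴
  hole 1: d = -6 cm → contributes −28.32342 cm⁴
  hole 2: d = -2 cm → contributes −3.19068 cm⁴
  hole 3: d = 2 cm → contributes −3.19068 cm⁴
  hole 4: d = 6 cm → contributes −28.32342 cm⁴
Total I = 1603.638 cm⁴.

Iy ≈ 1603.6 cm⁴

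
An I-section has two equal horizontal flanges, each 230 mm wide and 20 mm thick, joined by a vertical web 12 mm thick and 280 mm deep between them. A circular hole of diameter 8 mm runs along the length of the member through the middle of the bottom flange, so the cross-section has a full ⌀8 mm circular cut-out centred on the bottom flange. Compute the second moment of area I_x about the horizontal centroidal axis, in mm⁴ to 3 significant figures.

Treat the section as a set of non-overlapping primitives; coordinates are from the bounding-box lower-left.
Bottom flange: 230 × 20, A = 4 600 mm², y = 10 mm, Ī = 153 333 mm⁴.
Web: 12 × 280, A = 3 360 mm², y = 160 mm, Ī = 21 952 000 mm⁴.
Top flange: 230 × 20, A = 4 600 mm², y = 310 mm, Ī = 153 333 mm⁴.
Hole (subtracted): ⌀8, A = 50.265 mm², y = 10 mm, Ī = 201.06 mm⁴.
Centroid: ȳ = ΣA·y / ΣA = 160.6 mm.
Transfer each piece to the horizontal centroidal axis using Ī + A·d² with d = y − 160.6:
  bottom flange: d = -150.6 mm → contributes +104 486 753 mm⁴
  web: d = -0.60272 mm → contributes +21 953 221 mm⁴
  top flange: d = 149.4 mm → contributes +102 823 256 mm⁴
  hole: d = -150.6 mm → contributes −1 140 281 mm⁴
Total I = 228 122 948 mm⁴.

I_x ≈ 2.28 × 10⁸ mm⁴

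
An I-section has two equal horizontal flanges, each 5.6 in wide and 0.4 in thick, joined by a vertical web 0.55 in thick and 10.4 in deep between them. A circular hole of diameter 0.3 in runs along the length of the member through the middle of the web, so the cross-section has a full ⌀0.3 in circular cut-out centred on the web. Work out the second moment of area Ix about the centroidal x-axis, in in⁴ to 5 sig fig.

Ix ≈ 182.25 in⁴

Decompose the section into non-overlapping parts with the origin at the bottom-left of its bounding rectangle.
Bottom flange: 5.6 × 0.4, A = 2.24 in², y = 0.2 in, Ī = 0.02986667 in⁴.
Web: 0.55 × 10.4, A = 5.72 in², y = 5.6 in, Ī = 51.55627 in⁴.
Top flange: 5.6 × 0.4, A = 2.24 in², y = 11 in, Ī = 0.02986667 in⁴.
Hole (subtracted): ⌀0.3, A = 0.07068583 in², y = 5.6 in, Ī = 0.0003976078 in⁴.
By symmetry the centroid is at mid-height, ȳ = 5.6 in.
Transfer each piece to the centroidal x-axis using Ī + A·d² with d = y − 5.6:
  bottom flange: d = -5.4 in → contributes +65.34827 in⁴
  web: d = 0 in → contributes +51.55627 in⁴
  top flange: d = 5.4 in → contributes +65.34827 in⁴
  hole: d = 0 in → contributes −0.0003976078 in⁴
Total I = 182.2524 in⁴.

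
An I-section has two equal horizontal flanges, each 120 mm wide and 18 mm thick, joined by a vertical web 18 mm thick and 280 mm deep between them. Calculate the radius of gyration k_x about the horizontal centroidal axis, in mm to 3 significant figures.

Break the section into simple shapes (no overlaps), measuring from the bottom-left corner of the bounding box.
Bottom flange: 120 × 18, A = 2 160 mm², y = 9 mm, Ī = 58 320 mm⁴.
Web: 18 × 280, A = 5 040 mm², y = 158 mm, Ī = 32 928 000 mm⁴.
Top flange: 120 × 18, A = 2 160 mm², y = 307 mm, Ī = 58 320 mm⁴.
By symmetry the centroid is at mid-height, ȳ = 158 mm.
Transfer each piece to the horizontal centroidal axis using Ī + A·d² with d = y − 158:
  bottom flange: d = -149 mm → contributes +48 012 480 mm⁴
  web: d = 0 mm → contributes +32 928 000 mm⁴
  top flange: d = 149 mm → contributes +48 012 480 mm⁴
Total I = 128 952 960 mm⁴.
Radius of gyration: k = √(I/A) = √(128 952 960 / 9 360) = 117.38 mm.

k_x ≈ 117 mm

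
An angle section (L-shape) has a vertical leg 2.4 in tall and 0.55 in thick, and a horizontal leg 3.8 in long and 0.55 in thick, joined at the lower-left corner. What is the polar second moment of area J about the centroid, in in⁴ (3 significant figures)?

J ≈ 5.68 in⁴

Split into non-overlapping primitives; take the origin at the lower-left of the bounding box.
Vertical leg: 0.55 × 2.4, A = 1.32 in², y = 1.2 in, Ī = 0.6336 in⁴.
Horizontal leg (remainder): 3.25 × 0.55, A = 1.7875 in², y = 0.275 in, Ī = 0.04506 in⁴.
Centroid: ȳ = ΣA·y / ΣA = 0.66792 in.
Transfer each piece to the centroidal x-axis using Ī + A·d² with d = y − 0.66792:
  vertical leg: d = 0.53208 in → contributes +1.0073 in⁴
  horizontal leg (remainder): d = -0.39292 in → contributes +0.32103 in⁴
Total I = 1.3283 in⁴.
For the y-axis: x̄ = 1.3679 in.
Repeating about the centroidal y-axis gives I_y = 4.3477 in⁴.
Polar second moment: J = I_x + I_y = 5.676 in⁴.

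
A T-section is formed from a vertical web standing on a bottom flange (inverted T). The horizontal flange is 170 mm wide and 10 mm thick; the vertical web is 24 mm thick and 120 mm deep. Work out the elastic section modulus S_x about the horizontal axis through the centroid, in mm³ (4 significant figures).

S_x ≈ 9.494 × 10⁴ mm³

Decompose the section into non-overlapping parts with the origin at the bottom-left of its bounding rectangle.
Flange: 170 × 10, A = 1 700 mm², y = 5 mm, Ī = 14166.7 mm⁴.
Web: 24 × 120, A = 2 880 mm², y = 70 mm, Ī = 3 456 000 mm⁴.
Centroid: ȳ = ΣA·y / ΣA = 45.8734 mm.
Transfer each piece to the horizontal axis through the centroid using Ī + A·d² with d = y − 45.8734:
  flange: d = -40.8734 mm → contributes +2 854 241 mm⁴
  web: d = 24.1266 mm → contributes +5 132 433 mm⁴
Total I = 7 986 673 mm⁴.
Extreme fibre distance c = 84.1266 mm; S = I/c = 94936.3 mm³.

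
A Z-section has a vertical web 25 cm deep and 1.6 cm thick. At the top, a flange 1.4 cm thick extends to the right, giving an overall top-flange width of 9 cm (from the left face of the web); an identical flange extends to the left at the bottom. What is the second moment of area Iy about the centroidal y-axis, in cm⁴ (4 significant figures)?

Break the section into simple shapes (no overlaps), measuring from the bottom-left corner of the bounding box.
Web: 1.6 × 25, A = 40 cm², x = 8.2 cm, Ī = 8.53333 cm⁴.
Top flange (beyond web): 7.4 × 1.4, A = 10.36 cm², x = 12.7 cm, Ī = 47.2761 cm⁴.
Bottom flange (beyond web): 7.4 × 1.4, A = 10.36 cm², x = 3.7 cm, Ī = 47.2761 cm⁴.
Centroid: x̄ = ΣA·x / ΣA = 8.2 cm.
Transfer each piece to the centroidal y-axis using Ī + A·d² with d = x − 8.2:
  web: d = 0 cm → contributes +8.53333 cm⁴
  top flange (beyond web): d = 4.5 cm → contributes +257.066 cm⁴
  bottom flange (beyond web): d = -4.5 cm → contributes +257.066 cm⁴
Total I = 522.666 cm⁴.

Iy ≈ 522.7 cm⁴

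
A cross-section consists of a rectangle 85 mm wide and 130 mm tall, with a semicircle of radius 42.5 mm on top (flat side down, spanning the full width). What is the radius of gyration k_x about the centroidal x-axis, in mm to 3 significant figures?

k_x ≈ 47.6 mm

Break the section into simple shapes (no overlaps), measuring from the bottom-left corner of the bounding box.
Rectangular body: 85 × 130, A = 11 050 mm², y = 65 mm, Ī = 15 562 083 mm⁴.
Semicircular cap: semicircle r = 42.5, A = 2837.3 mm², y = 148.04 mm, Ī = 358 086 mm⁴.
Centroid: ȳ = ΣA·y / ΣA = 81.965 mm.
Transfer each piece to the centroidal x-axis using Ī + A·d² with d = y − 81.965:
  rectangular body: d = -16.965 mm → contributes +18 742 429 mm⁴
  semicircular cap: d = 66.072 mm → contributes +12 744 309 mm⁴
Total I = 31 486 738 mm⁴.
Radius of gyration: k = √(I/A) = √(31 486 738 / 13 887) = 47.616 mm.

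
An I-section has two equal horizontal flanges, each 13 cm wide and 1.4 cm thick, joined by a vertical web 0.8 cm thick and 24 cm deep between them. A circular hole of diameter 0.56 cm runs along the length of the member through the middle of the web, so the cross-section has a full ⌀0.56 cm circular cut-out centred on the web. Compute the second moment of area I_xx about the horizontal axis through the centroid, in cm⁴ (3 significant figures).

I_xx ≈ 6800 cm⁴

Treat the section as a set of non-overlapping primitives; coordinates are from the bounding-box lower-left.
Bottom flange: 13 × 1.4, A = 18.2 cm², y = 0.7 cm, Ī = 2.9727 cm⁴.
Web: 0.8 × 24, A = 19.2 cm², y = 13.4 cm, Ī = 921.6 cm⁴.
Top flange: 13 × 1.4, A = 18.2 cm², y = 26.1 cm, Ī = 2.9727 cm⁴.
Hole (subtracted): ⌀0.56, A = 0.2463 cm², y = 13.4 cm, Ī = 0.0048275 cm⁴.
By symmetry the centroid is at mid-height, ȳ = 13.4 cm.
Transfer each piece to the horizontal axis through the centroid using Ī + A·d² with d = y − 13.4:
  bottom flange: d = -12.7 cm → contributes +2938.5 cm⁴
  web: d = 0 cm → contributes +921.6 cm⁴
  top flange: d = 12.7 cm → contributes +2938.5 cm⁴
  hole: d = 0 cm → contributes −0.0048275 cm⁴
Total I = 6798.5 cm⁴.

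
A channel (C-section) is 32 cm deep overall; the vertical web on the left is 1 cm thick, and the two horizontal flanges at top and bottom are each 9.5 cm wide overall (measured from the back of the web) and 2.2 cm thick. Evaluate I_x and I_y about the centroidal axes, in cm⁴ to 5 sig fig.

Split into non-overlapping primitives; take the origin at the lower-left of the bounding box.
Web: 1 × 32, A = 32 cm², y = 16 cm, Ī = 2730.667 cm⁴.
Top flange (beyond web): 8.5 × 2.2, A = 18.7 cm², y = 30.9 cm, Ī = 7.542333 cm⁴.
Bottom flange (beyond web): 8.5 × 2.2, A = 18.7 cm², y = 1.1 cm, Ī = 7.542333 cm⁴.
By symmetry the centroid is at mid-height, ȳ = 16 cm.
Transfer each piece to the centroidal x-axis using Ī + A·d² with d = y − 16:
  web: d = 0 cm → contributes +2730.667 cm⁴
  top flange (beyond web): d = 14.9 cm → contributes +4159.129 cm⁴
  bottom flange (beyond web): d = -14.9 cm → contributes +4159.129 cm⁴
Total I = 11048.93 cm⁴.
For the y-axis: x̄ = 3.059798 cm.
Repeating about the centroidal y-axis gives I_y = 616.9352 cm⁴.

I_x ≈ 1.1049 × 10⁴ cm⁴, I_y ≈ 616.94 cm⁴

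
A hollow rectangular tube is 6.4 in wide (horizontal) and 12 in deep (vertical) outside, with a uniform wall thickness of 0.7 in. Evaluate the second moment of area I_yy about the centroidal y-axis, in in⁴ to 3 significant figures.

Break the section into simple shapes (no overlaps), measuring from the bottom-left corner of the bounding box.
Outer rectangle: 6.4 × 12, A = 76.8 in², x = 3.2 in, Ī = 262.14 in⁴.
Inner void (subtracted): 5 × 10.6, A = 53 in², x = 3.2 in, Ī = 110.42 in⁴.
By symmetry the centroid is at mid-width, x̄ = 3.2 in.
All pieces are centred on the centroidal y-axis, so I = ΣĪ (holes subtracted) = 151.73 in⁴.

I_yy ≈ 152 in⁴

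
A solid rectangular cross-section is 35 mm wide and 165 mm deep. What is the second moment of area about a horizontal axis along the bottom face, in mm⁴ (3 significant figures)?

I_base ≈ 5.24 × 10⁷ mm⁴

The section: 35 × 165, A = 5 775 mm², y = 82.5 mm, Ī = 13 102 031 mm⁴.
Transfer it to a horizontal axis along the bottom face using Ī + A·d² with d = y − 0:
  the section: d = 82.5 mm → contributes +52 408 125 mm⁴
Total I = 52 408 125 mm⁴.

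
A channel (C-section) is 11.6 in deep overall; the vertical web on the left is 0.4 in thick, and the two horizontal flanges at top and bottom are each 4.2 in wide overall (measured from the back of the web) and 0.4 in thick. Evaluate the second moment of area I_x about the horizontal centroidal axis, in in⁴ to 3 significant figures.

I_x ≈ 147 in⁴

Treat the section as a set of non-overlapping primitives; coordinates are from the bounding-box lower-left.
Web: 0.4 × 11.6, A = 4.64 in², y = 5.8 in, Ī = 52.03 in⁴.
Top flange (beyond web): 3.8 × 0.4, A = 1.52 in², y = 11.4 in, Ī = 0.020267 in⁴.
Bottom flange (beyond web): 3.8 × 0.4, A = 1.52 in², y = 0.2 in, Ī = 0.020267 in⁴.
By symmetry the centroid is at mid-height, ȳ = 5.8 in.
Transfer each piece to the horizontal centroidal axis using Ī + A·d² with d = y − 5.8:
  web: d = 0 in → contributes +52.03 in⁴
  top flange (beyond web): d = 5.6 in → contributes +47.687 in⁴
  bottom flange (beyond web): d = -5.6 in → contributes +47.687 in⁴
Total I = 147.4 in⁴.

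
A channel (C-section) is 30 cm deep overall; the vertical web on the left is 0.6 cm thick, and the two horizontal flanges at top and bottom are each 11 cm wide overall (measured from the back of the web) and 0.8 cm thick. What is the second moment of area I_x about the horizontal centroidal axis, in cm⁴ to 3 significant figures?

Decompose the section into non-overlapping parts with the origin at the bottom-left of its bounding rectangle.
Web: 0.6 × 30, A = 18 cm², y = 15 cm, Ī = 1 350 cm⁴.
Top flange (beyond web): 10.4 × 0.8, A = 8.32 cm², y = 29.6 cm, Ī = 0.44373 cm⁴.
Bottom flange (beyond web): 10.4 × 0.8, A = 8.32 cm², y = 0.4 cm, Ī = 0.44373 cm⁴.
By symmetry the centroid is at mid-height, ȳ = 15 cm.
Transfer each piece to the horizontal centroidal axis using Ī + A·d² with d = y − 15:
  web: d = 0 cm → contributes +1 350 cm⁴
  top flange (beyond web): d = 14.6 cm → contributes +1773.9 cm⁴
  bottom flange (beyond web): d = -14.6 cm → contributes +1773.9 cm⁴
Total I = 4897.9 cm⁴.

I_x ≈ 4900 cm⁴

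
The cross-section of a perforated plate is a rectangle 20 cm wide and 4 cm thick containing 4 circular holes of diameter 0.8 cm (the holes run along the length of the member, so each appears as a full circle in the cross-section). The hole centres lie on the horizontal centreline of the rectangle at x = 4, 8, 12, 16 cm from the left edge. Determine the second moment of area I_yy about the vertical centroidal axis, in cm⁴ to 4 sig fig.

Decompose the section into non-overlapping parts with the origin at the bottom-left of its bounding rectangle.
Plate: 20 × 4, A = 80 cm², x = 10 cm, Ī = 2666.67 cm⁴.
Hole 1 (subtracted): ⌀0.8, A = 0.502655 cm², x = 4 cm, Ī = 0.0201062 cm⁴.
Hole 2 (subtracted): ⌀0.8, A = 0.502655 cm², x = 8 cm, Ī = 0.0201062 cm⁴.
Hole 3 (subtracted): ⌀0.8, A = 0.502655 cm², x = 12 cm, Ī = 0.0201062 cm⁴.
Hole 4 (subtracted): ⌀0.8, A = 0.502655 cm², x = 16 cm, Ī = 0.0201062 cm⁴.
By symmetry the centroid is at mid-width, x̄ = 10 cm.
Transfer each piece to the vertical centroidal axis using Ī + A·d² with d = x − 10:
  plate: d = 0 cm → contributes +2666.67 cm⁴
  hole 1: d = -6 cm → contributes −18.1157 cm⁴
  hole 2: d = -2 cm → contributes −2.03073 cm⁴
  hole 3: d = 2 cm → contributes −2.03073 cm⁴
  hole 4: d = 6 cm → contributes −18.1157 cm⁴
Total I = 2626.37 cm⁴.

I_yy ≈ 2626 cm⁴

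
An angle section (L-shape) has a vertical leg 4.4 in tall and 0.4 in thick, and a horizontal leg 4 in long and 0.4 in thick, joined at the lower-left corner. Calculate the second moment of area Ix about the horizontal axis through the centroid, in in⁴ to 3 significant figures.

Ix ≈ 6.03 in⁴

Break the section into simple shapes (no overlaps), measuring from the bottom-left corner of the bounding box.
Vertical leg: 0.4 × 4.4, A = 1.76 in², y = 2.2 in, Ī = 2.8395 in⁴.
Horizontal leg (remainder): 3.6 × 0.4, A = 1.44 in², y = 0.2 in, Ī = 0.0192 in⁴.
Centroid: ȳ = ΣA·y / ΣA = 1.3 in.
Transfer each piece to the horizontal axis through the centroid using Ī + A·d² with d = y − 1.3:
  vertical leg: d = 0.9 in → contributes +4.2651 in⁴
  horizontal leg (remainder): d = -1.1 in → contributes +1.7616 in⁴
Total I = 6.0267 in⁴.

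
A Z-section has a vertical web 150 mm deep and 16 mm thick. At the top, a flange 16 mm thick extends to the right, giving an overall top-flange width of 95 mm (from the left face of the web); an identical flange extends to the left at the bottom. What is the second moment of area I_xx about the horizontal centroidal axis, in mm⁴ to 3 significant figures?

Treat the section as a set of non-overlapping primitives; coordinates are from the bounding-box lower-left.
Web: 16 × 150, A = 2 400 mm², y = 75 mm, Ī = 4 500 000 mm⁴.
Top flange (beyond web): 79 × 16, A = 1 264 mm², y = 142 mm, Ī = 26 965 mm⁴.
Bottom flange (beyond web): 79 × 16, A = 1 264 mm², y = 8 mm, Ī = 26 965 mm⁴.
Centroid: ȳ = ΣA·y / ΣA = 75 mm.
Transfer each piece to the horizontal centroidal axis using Ī + A·d² with d = y − 75:
  web: d = 0 mm → contributes +4 500 000 mm⁴
  top flange (beyond web): d = 67 mm → contributes +5 701 061 mm⁴
  bottom flange (beyond web): d = -67 mm → contributes +5 701 061 mm⁴
Total I = 15 902 123 mm⁴.

I_xx ≈ 1.59 × 10⁷ mm⁴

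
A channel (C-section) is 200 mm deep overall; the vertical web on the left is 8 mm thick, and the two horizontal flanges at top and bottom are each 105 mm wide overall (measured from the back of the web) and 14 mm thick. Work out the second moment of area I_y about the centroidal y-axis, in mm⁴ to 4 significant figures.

I_y ≈ 4.913 × 10⁶ mm⁴

Break the section into simple shapes (no overlaps), measuring from the bottom-left corner of the bounding box.
Web: 8 × 200, A = 1 600 mm², x = 4 mm, Ī = 8533.33 mm⁴.
Top flange (beyond web): 97 × 14, A = 1 358 mm², x = 56.5 mm, Ī = 1 064 785 mm⁴.
Bottom flange (beyond web): 97 × 14, A = 1 358 mm², x = 56.5 mm, Ī = 1 064 785 mm⁴.
Centroid: x̄ = ΣA·x / ΣA = 37.0375 mm.
Transfer each piece to the centroidal y-axis using Ī + A·d² with d = x − 37.0375:
  web: d = -33.0375 mm → contributes +1 754 899 mm⁴
  top flange (beyond web): d = 19.4625 mm → contributes +1 579 179 mm⁴
  bottom flange (beyond web): d = 19.4625 mm → contributes +1 579 179 mm⁴
Total I = 4 913 257 mm⁴.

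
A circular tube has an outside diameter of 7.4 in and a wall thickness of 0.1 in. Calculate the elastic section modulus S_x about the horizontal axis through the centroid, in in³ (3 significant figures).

Split into non-overlapping primitives; take the origin at the lower-left of the bounding box.
Outer circle: ⌀7.4, A = 43.008 in², y = 3.7 in, Ī = 147.2 in⁴.
Bore (subtracted): ⌀7.2, A = 40.715 in², y = 3.7 in, Ī = 131.92 in⁴.
By symmetry the centroid is at mid-height, ȳ = 3.7 in.
All pieces are centred on the horizontal axis through the centroid, so I = ΣĪ (holes subtracted) = 15.28 in⁴.
Extreme fibre distance c = 3.7 in; S = I/c = 4.1296 in³.

S_x ≈ 4.13 in³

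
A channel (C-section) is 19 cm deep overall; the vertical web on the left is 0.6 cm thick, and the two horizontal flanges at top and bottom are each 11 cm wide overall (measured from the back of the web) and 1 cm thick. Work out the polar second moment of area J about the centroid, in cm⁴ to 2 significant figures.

Decompose the section into non-overlapping parts with the origin at the bottom-left of its bounding rectangle.
Web: 0.6 × 19, A = 11.4 cm², y = 9.5 cm, Ī = 343 cm⁴.
Top flange (beyond web): 10.4 × 1, A = 10.4 cm², y = 18.5 cm, Ī = 0.8667 cm⁴.
Bottom flange (beyond web): 10.4 × 1, A = 10.4 cm², y = 0.5 cm, Ī = 0.8667 cm⁴.
By symmetry the centroid is at mid-height, ȳ = 9.5 cm.
Transfer each piece to the centroidal x-axis using Ī + A·d² with d = y − 9.5:
  web: d = 0 cm → contributes +343 cm⁴
  top flange (beyond web): d = 9 cm → contributes +843.3 cm⁴
  bottom flange (beyond web): d = -9 cm → contributes +843.3 cm⁴
Total I = 2 029 cm⁴.
For the y-axis: x̄ = 3.853 cm.
Repeating about the centroidal y-axis gives I_y = 410.6 cm⁴.
Polar second moment: J = I_x + I_y = 2 440 cm⁴.

J ≈ 2400 cm⁴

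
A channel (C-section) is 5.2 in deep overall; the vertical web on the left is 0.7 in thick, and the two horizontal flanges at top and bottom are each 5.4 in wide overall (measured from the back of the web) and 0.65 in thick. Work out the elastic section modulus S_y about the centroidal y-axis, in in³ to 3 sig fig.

S_y ≈ 8.35 in³

Decompose the section into non-overlapping parts with the origin at the bottom-left of its bounding rectangle.
Web: 0.7 × 5.2, A = 3.64 in², x = 0.35 in, Ī = 0.14863 in⁴.
Top flange (beyond web): 4.7 × 0.65, A = 3.055 in², x = 3.05 in, Ī = 5.6237 in⁴.
Bottom flange (beyond web): 4.7 × 0.65, A = 3.055 in², x = 3.05 in, Ī = 5.6237 in⁴.
Centroid: x̄ = ΣA·x / ΣA = 2.042 in.
Transfer each piece to the centroidal y-axis using Ī + A·d² with d = x − 2.042:
  web: d = -1.692 in → contributes +10.569 in⁴
  top flange (beyond web): d = 1.008 in → contributes +8.7278 in⁴
  bottom flange (beyond web): d = 1.008 in → contributes +8.7278 in⁴
Total I = 28.025 in⁴.
Extreme fibre distance c = 3.358 in; S = I/c = 8.3458 in³.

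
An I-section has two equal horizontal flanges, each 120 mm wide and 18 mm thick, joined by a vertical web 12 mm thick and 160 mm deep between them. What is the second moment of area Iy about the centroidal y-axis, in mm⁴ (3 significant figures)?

Decompose the section into non-overlapping parts with the origin at the bottom-left of its bounding rectangle.
Bottom flange: 120 × 18, A = 2 160 mm², x = 60 mm, Ī = 2 592 000 mm⁴.
Web: 12 × 160, A = 1 920 mm², x = 60 mm, Ī = 23 040 mm⁴.
Top flange: 120 × 18, A = 2 160 mm², x = 60 mm, Ī = 2 592 000 mm⁴.
By symmetry the centroid is at mid-width, x̄ = 60 mm.
All pieces are centred on the centroidal y-axis, so I = ΣĪ = 5 207 040 mm⁴.

Iy ≈ 5.21 × 10⁶ mm⁴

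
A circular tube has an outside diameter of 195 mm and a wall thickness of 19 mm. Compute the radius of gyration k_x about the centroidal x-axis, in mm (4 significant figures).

k_x ≈ 62.59 mm

Treat the section as a set of non-overlapping primitives; coordinates are from the bounding-box lower-left.
Outer circle: ⌀195, A = 29864.8 mm², y = 97.5 mm, Ī = 70 975 481 mm⁴.
Bore (subtracted): ⌀157, A = 19359.3 mm², y = 97.5 mm, Ī = 29 824 180 mm⁴.
By symmetry the centroid is at mid-height, ȳ = 97.5 mm.
All pieces are centred on the centroidal x-axis, so I = ΣĪ (holes subtracted) = 41 151 301 mm⁴.
Radius of gyration: k = √(I/A) = √(41 151 301 / 10505.5) = 62.5869 mm.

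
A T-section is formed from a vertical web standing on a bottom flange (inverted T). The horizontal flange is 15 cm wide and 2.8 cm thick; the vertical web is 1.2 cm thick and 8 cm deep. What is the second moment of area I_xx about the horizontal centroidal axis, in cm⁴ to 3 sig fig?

Break the section into simple shapes (no overlaps), measuring from the bottom-left corner of the bounding box.
Flange: 15 × 2.8, A = 42 cm², y = 1.4 cm, Ī = 27.44 cm⁴.
Web: 1.2 × 8, A = 9.6 cm², y = 6.8 cm, Ī = 51.2 cm⁴.
Centroid: ȳ = ΣA·y / ΣA = 2.4047 cm.
Transfer each piece to the horizontal centroidal axis using Ī + A·d² with d = y − 2.4047:
  flange: d = -1.0047 cm → contributes +69.832 cm⁴
  web: d = 4.3953 cm → contributes +236.66 cm⁴
Total I = 306.49 cm⁴.

I_xx ≈ 306 cm⁴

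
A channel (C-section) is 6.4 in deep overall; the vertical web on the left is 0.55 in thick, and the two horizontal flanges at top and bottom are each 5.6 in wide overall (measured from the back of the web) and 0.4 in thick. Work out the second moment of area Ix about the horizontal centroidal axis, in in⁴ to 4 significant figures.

Treat the section as a set of non-overlapping primitives; coordinates are from the bounding-box lower-left.
Web: 0.55 × 6.4, A = 3.52 in², y = 3.2 in, Ī = 12.0149 in⁴.
Top flange (beyond web): 5.05 × 0.4, A = 2.02 in², y = 6.2 in, Ī = 0.0269333 in⁴.
Bottom flange (beyond web): 5.05 × 0.4, A = 2.02 in², y = 0.2 in, Ī = 0.0269333 in⁴.
By symmetry the centroid is at mid-height, ȳ = 3.2 in.
Transfer each piece to the horizontal centroidal axis using Ī + A·d² with d = y − 3.2:
  web: d = 0 in → contributes +12.0149 in⁴
  top flange (beyond web): d = 3 in → contributes +18.2069 in⁴
  bottom flange (beyond web): d = -3 in → contributes +18.2069 in⁴
Total I = 48.4288 in⁴.

Ix ≈ 48.43 in⁴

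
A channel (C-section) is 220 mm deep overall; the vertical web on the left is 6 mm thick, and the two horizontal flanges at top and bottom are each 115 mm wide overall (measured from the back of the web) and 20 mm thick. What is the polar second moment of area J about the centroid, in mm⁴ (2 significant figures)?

Break the section into simple shapes (no overlaps), measuring from the bottom-left corner of the bounding box.
Web: 6 × 220, A = 1 320 mm², y = 110 mm, Ī = 5 324 000 mm⁴.
Top flange (beyond web): 109 × 20, A = 2 180 mm², y = 210 mm, Ī = 72 667 mm⁴.
Bottom flange (beyond web): 109 × 20, A = 2 180 mm², y = 10 mm, Ī = 72 667 mm⁴.
By symmetry the centroid is at mid-height, ȳ = 110 mm.
Transfer each piece to the centroidal x-axis using Ī + A·d² with d = y − 110:
  web: d = 0 mm → contributes +5 324 000 mm⁴
  top flange (beyond web): d = 100 mm → contributes +21 872 667 mm⁴
  bottom flange (beyond web): d = -100 mm → contributes +21 872 667 mm⁴
Total I = 49 069 333 mm⁴.
For the y-axis: x̄ = 47.14 mm.
Repeating about the centroidal y-axis gives I_y = 7 670 746 mm⁴.
Polar second moment: J = I_x + I_y = 56 740 080 mm⁴.

J ≈ 5.7 × 10⁷ mm⁴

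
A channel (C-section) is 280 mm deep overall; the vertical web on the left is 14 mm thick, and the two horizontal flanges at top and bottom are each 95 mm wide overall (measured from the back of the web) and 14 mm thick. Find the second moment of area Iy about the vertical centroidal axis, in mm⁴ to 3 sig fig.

Treat the section as a set of non-overlapping primitives; coordinates are from the bounding-box lower-left.
Web: 14 × 280, A = 3 920 mm², x = 7 mm, Ī = 64 027 mm⁴.
Top flange (beyond web): 81 × 14, A = 1 134 mm², x = 54.5 mm, Ī = 620 015 mm⁴.
Bottom flange (beyond web): 81 × 14, A = 1 134 mm², x = 54.5 mm, Ī = 620 015 mm⁴.
Centroid: x̄ = ΣA·x / ΣA = 24.41 mm.
Transfer each piece to the vertical centroidal axis using Ī + A·d² with d = x − 24.41:
  web: d = -17.41 mm → contributes +1 252 142 mm⁴
  top flange (beyond web): d = 30.09 mm → contributes +1 646 781 mm⁴
  bottom flange (beyond web): d = 30.09 mm → contributes +1 646 781 mm⁴
Total I = 4 545 705 mm⁴.

Iy ≈ 4.55 × 10⁶ mm⁴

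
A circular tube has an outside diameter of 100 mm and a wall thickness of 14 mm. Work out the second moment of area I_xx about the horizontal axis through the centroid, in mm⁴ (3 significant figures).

Split into non-overlapping primitives; take the origin at the lower-left of the bounding box.
Outer circle: ⌀100, A = 7 854 mm², y = 50 mm, Ī = 4 908 739 mm⁴.
Bore (subtracted): ⌀72, A = 4071.5 mm², y = 50 mm, Ī = 1 319 167 mm⁴.
By symmetry the centroid is at mid-height, ȳ = 50 mm.
All pieces are centred on the horizontal axis through the centroid, so I = ΣĪ (holes subtracted) = 3 589 571 mm⁴.

I_xx ≈ 3.59 × 10⁶ mm⁴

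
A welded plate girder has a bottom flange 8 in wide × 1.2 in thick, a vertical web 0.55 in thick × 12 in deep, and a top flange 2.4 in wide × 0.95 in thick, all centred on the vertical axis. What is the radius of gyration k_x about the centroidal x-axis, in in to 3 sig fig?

k_x ≈ 5.02 in

Split into non-overlapping primitives; take the origin at the lower-left of the bounding box.
Bottom plate: 8 × 1.2, A = 9.6 in², y = 0.6 in, Ī = 1.152 in⁴.
Web plate: 0.55 × 12, A = 6.6 in², y = 7.2 in, Ī = 79.2 in⁴.
Top plate: 2.4 × 0.95, A = 2.28 in², y = 13.675 in, Ī = 0.17148 in⁴.
Centroid: ȳ = ΣA·y / ΣA = 4.5703 in.
Transfer each piece to the centroidal x-axis using Ī + A·d² with d = y − 4.5703:
  bottom plate: d = -3.9703 in → contributes +152.48 in⁴
  web plate: d = 2.6297 in → contributes +124.84 in⁴
  top plate: d = 9.1047 in → contributes +189.17 in⁴
Total I = 466.49 in⁴.
Radius of gyration: k = √(I/A) = √(466.49 / 18.48) = 5.0243 in.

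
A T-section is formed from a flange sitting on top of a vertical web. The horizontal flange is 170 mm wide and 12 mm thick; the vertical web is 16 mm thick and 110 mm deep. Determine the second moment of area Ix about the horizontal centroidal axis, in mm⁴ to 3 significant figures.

Decompose the section into non-overlapping parts with the origin at the bottom-left of its bounding rectangle.
Flange: 170 × 12, A = 2 040 mm², y = 116 mm, Ī = 24 480 mm⁴.
Web: 16 × 110, A = 1 760 mm², y = 55 mm, Ī = 1 774 667 mm⁴.
Centroid: ȳ = ΣA·y / ΣA = 87.747 mm.
Transfer each piece to the horizontal centroidal axis using Ī + A·d² with d = y − 87.747:
  flange: d = 28.253 mm → contributes +1 652 831 mm⁴
  web: d = -32.747 mm → contributes +3 662 073 mm⁴
Total I = 5 314 904 mm⁴.

Ix ≈ 5.31 × 10⁶ mm⁴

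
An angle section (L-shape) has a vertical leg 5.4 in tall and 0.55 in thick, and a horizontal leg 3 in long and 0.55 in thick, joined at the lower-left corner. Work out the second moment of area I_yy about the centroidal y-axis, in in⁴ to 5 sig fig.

I_yy ≈ 2.8345 in⁴

Split into non-overlapping primitives; take the origin at the lower-left of the bounding box.
Vertical leg: 0.55 × 5.4, A = 2.97 in², x = 0.275 in, Ī = 0.07486875 in⁴.
Horizontal leg (remainder): 2.45 × 0.55, A = 1.3475 in², x = 1.775 in, Ī = 0.6740307 in⁴.
Centroid: x̄ = ΣA·x / ΣA = 0.7431529 in.
Transfer each piece to the centroidal y-axis using Ī + A·d² with d = x − 0.7431529:
  vertical leg: d = -0.4681529 in → contributes +0.7257951 in⁴
  horizontal leg (remainder): d = 1.031847 in → contributes +2.108725 in⁴
Total I = 2.83452 in⁴.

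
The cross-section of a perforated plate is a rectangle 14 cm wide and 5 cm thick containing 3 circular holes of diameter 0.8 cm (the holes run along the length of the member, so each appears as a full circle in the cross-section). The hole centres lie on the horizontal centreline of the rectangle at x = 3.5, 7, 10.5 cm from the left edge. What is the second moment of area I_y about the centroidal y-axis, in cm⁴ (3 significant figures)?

I_y ≈ 1130 cm⁴

Treat the section as a set of non-overlapping primitives; coordinates are from the bounding-box lower-left.
Plate: 14 × 5, A = 70 cm², x = 7 cm, Ī = 1143.3 cm⁴.
Hole 1 (subtracted): ⌀0.8, A = 0.50265 cm², x = 3.5 cm, Ī = 0.020106 cm⁴.
Hole 2 (subtracted): ⌀0.8, A = 0.50265 cm², x = 7 cm, Ī = 0.020106 cm⁴.
Hole 3 (subtracted): ⌀0.8, A = 0.50265 cm², x = 10.5 cm, Ī = 0.020106 cm⁴.
By symmetry the centroid is at mid-width, x̄ = 7 cm.
Transfer each piece to the centroidal y-axis using Ī + A·d² with d = x − 7:
  plate: d = 0 cm → contributes +1143.3 cm⁴
  hole 1: d = -3.5 cm → contributes −6.1776 cm⁴
  hole 2: d = 0 cm → contributes −0.020106 cm⁴
  hole 3: d = 3.5 cm → contributes −6.1776 cm⁴
Total I = 1 131 cm⁴.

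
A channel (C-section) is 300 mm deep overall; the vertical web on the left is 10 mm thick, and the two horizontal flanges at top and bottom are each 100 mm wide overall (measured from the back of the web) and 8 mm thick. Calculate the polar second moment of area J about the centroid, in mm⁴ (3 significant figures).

J ≈ 5.66 × 10⁷ mm⁴

Treat the section as a set of non-overlapping primitives; coordinates are from the bounding-box lower-left.
Web: 10 × 300, A = 3 000 mm², y = 150 mm, Ī = 22 500 000 mm⁴.
Top flange (beyond web): 90 × 8, A = 720 mm², y = 296 mm, Ī = 3 840 mm⁴.
Bottom flange (beyond web): 90 × 8, A = 720 mm², y = 4 mm, Ī = 3 840 mm⁴.
By symmetry the centroid is at mid-height, ȳ = 150 mm.
Transfer each piece to the centroidal x-axis using Ī + A·d² with d = y − 150:
  web: d = 0 mm → contributes +22 500 000 mm⁴
  top flange (beyond web): d = 146 mm → contributes +15 351 360 mm⁴
  bottom flange (beyond web): d = -146 mm → contributes +15 351 360 mm⁴
Total I = 53 202 720 mm⁴.
For the y-axis: x̄ = 21.216 mm.
Repeating about the centroidal y-axis gives I_y = 3 429 432 mm⁴.
Polar second moment: J = I_x + I_y = 56 632 152 mm⁴.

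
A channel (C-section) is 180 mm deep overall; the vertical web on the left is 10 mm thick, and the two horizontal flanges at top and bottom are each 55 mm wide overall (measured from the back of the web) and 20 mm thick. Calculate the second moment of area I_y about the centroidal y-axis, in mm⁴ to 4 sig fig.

Split into non-overlapping primitives; take the origin at the lower-left of the bounding box.
Web: 10 × 180, A = 1 800 mm², x = 5 mm, Ī = 15 000 mm⁴.
Top flange (beyond web): 45 × 20, A = 900 mm², x = 32.5 mm, Ī = 151 875 mm⁴.
Bottom flange (beyond web): 45 × 20, A = 900 mm², x = 32.5 mm, Ī = 151 875 mm⁴.
Centroid: x̄ = ΣA·x / ΣA = 18.75 mm.
Transfer each piece to the centroidal y-axis using Ī + A·d² with d = x − 18.75:
  web: d = -13.75 mm → contributes +355 313 mm⁴
  top flange (beyond web): d = 13.75 mm → contributes +322 031 mm⁴
  bottom flange (beyond web): d = 13.75 mm → contributes +322 031 mm⁴
Total I = 999 375 mm⁴.

I_y ≈ 9.994 × 10⁵ mm⁴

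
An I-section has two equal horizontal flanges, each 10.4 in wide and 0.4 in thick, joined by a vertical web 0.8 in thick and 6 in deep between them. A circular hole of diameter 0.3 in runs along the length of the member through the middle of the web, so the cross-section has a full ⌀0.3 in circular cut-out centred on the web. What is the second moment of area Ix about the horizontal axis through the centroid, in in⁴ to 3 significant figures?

Ix ≈ 99.7 in⁴

Break the section into simple shapes (no overlaps), measuring from the bottom-left corner of the bounding box.
Bottom flange: 10.4 × 0.4, A = 4.16 in², y = 0.2 in, Ī = 0.055467 in⁴.
Web: 0.8 × 6, A = 4.8 in², y = 3.4 in, Ī = 14.4 in⁴.
Top flange: 10.4 × 0.4, A = 4.16 in², y = 6.6 in, Ī = 0.055467 in⁴.
Hole (subtracted): ⌀0.3, A = 0.070686 in², y = 3.4 in, Ī = 0.00039761 in⁴.
By symmetry the centroid is at mid-height, ȳ = 3.4 in.
Transfer each piece to the horizontal axis through the centroid using Ī + A·d² with d = y − 3.4:
  bottom flange: d = -3.2 in → contributes +42.654 in⁴
  web: d = 0 in → contributes +14.4 in⁴
  top flange: d = 3.2 in → contributes +42.654 in⁴
  hole: d = 0 in → contributes −0.00039761 in⁴
Total I = 99.707 in⁴.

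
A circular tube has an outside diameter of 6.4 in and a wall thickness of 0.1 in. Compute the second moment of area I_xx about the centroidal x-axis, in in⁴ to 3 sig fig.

Decompose the section into non-overlapping parts with the origin at the bottom-left of its bounding rectangle.
Outer circle: ⌀6.4, A = 32.17 in², y = 3.2 in, Ī = 82.355 in⁴.
Bore (subtracted): ⌀6.2, A = 30.191 in², y = 3.2 in, Ī = 72.533 in⁴.
By symmetry the centroid is at mid-height, ȳ = 3.2 in.
All pieces are centred on the centroidal x-axis, so I = ΣĪ (holes subtracted) = 9.8218 in⁴.

I_xx ≈ 9.82 in⁴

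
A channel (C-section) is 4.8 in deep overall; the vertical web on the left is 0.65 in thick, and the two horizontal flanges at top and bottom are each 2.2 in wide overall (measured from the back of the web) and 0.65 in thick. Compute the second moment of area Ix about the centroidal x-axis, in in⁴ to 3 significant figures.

Decompose the section into non-overlapping parts with the origin at the bottom-left of its bounding rectangle.
Web: 0.65 × 4.8, A = 3.12 in², y = 2.4 in, Ī = 5.9904 in⁴.
Top flange (beyond web): 1.55 × 0.65, A = 1.0075 in², y = 4.475 in, Ī = 0.035472 in⁴.
Bottom flange (beyond web): 1.55 × 0.65, A = 1.0075 in², y = 0.325 in, Ī = 0.035472 in⁴.
By symmetry the centroid is at mid-height, ȳ = 2.4 in.
Transfer each piece to the centroidal x-axis using Ī + A·d² with d = y − 2.4:
  web: d = 0 in → contributes +5.9904 in⁴
  top flange (beyond web): d = 2.075 in → contributes +4.3734 in⁴
  bottom flange (beyond web): d = -2.075 in → contributes +4.3734 in⁴
Total I = 14.737 in⁴.

Ix ≈ 14.7 in⁴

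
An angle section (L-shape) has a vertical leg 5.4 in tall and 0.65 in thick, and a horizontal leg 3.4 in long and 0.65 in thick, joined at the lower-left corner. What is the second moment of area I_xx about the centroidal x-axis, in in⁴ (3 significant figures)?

Break the section into simple shapes (no overlaps), measuring from the bottom-left corner of the bounding box.
Vertical leg: 0.65 × 5.4, A = 3.51 in², y = 2.7 in, Ī = 8.5293 in⁴.
Horizontal leg (remainder): 2.75 × 0.65, A = 1.7875 in², y = 0.325 in, Ī = 0.062935 in⁴.
Centroid: ȳ = ΣA·y / ΣA = 1.8986 in.
Transfer each piece to the centroidal x-axis using Ī + A·d² with d = y − 1.8986:
  vertical leg: d = 0.80138 in → contributes +10.783 in⁴
  horizontal leg (remainder): d = -1.5736 in → contributes +4.4893 in⁴
Total I = 15.273 in⁴.

I_xx ≈ 15.3 in⁴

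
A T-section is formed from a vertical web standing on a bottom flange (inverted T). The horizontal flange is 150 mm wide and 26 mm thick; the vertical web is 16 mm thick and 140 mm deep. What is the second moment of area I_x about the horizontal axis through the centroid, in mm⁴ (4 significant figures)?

Decompose the section into non-overlapping parts with the origin at the bottom-left of its bounding rectangle.
Flange: 150 × 26, A = 3 900 mm², y = 13 mm, Ī = 219 700 mm⁴.
Web: 16 × 140, A = 2 240 mm², y = 96 mm, Ī = 3 658 667 mm⁴.
Centroid: ȳ = ΣA·y / ΣA = 43.2801 mm.
Transfer each piece to the horizontal axis through the centroid using Ī + A·d² with d = y − 43.2801:
  flange: d = -30.2801 mm → contributes +3 795 557 mm⁴
  web: d = 52.7199 mm → contributes +9 884 488 mm⁴
Total I = 13 680 045 mm⁴.

I_x ≈ 1.368 × 10⁷ mm⁴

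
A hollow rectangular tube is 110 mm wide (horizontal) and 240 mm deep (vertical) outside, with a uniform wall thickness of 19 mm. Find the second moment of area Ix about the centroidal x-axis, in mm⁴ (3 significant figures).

Ix ≈ 7.73 × 10⁷ mm⁴

Decompose the section into non-overlapping parts with the origin at the bottom-left of its bounding rectangle.
Outer rectangle: 110 × 240, A = 26 400 mm², y = 120 mm, Ī = 126 720 000 mm⁴.
Inner void (subtracted): 72 × 202, A = 14 544 mm², y = 120 mm, Ī = 49 454 448 mm⁴.
By symmetry the centroid is at mid-height, ȳ = 120 mm.
All pieces are centred on the centroidal x-axis, so I = ΣĪ (holes subtracted) = 77 265 552 mm⁴.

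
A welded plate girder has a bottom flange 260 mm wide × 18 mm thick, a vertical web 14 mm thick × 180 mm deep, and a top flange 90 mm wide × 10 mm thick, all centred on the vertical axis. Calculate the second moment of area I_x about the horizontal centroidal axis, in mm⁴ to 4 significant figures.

Treat the section as a set of non-overlapping primitives; coordinates are from the bounding-box lower-left.
Bottom plate: 260 × 18, A = 4 680 mm², y = 9 mm, Ī = 126 360 mm⁴.
Web plate: 14 × 180, A = 2 520 mm², y = 108 mm, Ī = 6 804 000 mm⁴.
Top plate: 90 × 10, A = 900 mm², y = 203 mm, Ī = 7 500 mm⁴.
Centroid: ȳ = ΣA·y / ΣA = 61.3556 mm.
Transfer each piece to the horizontal centroidal axis using Ī + A·d² with d = y − 61.3556:
  bottom plate: d = -52.3556 mm → contributes +12 954 728 mm⁴
  web plate: d = 46.6444 mm → contributes +12 286 775 mm⁴
  top plate: d = 141.644 mm → contributes +18 064 334 mm⁴
Total I = 43 305 836 mm⁴.

I_x ≈ 4.331 × 10⁷ mm⁴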